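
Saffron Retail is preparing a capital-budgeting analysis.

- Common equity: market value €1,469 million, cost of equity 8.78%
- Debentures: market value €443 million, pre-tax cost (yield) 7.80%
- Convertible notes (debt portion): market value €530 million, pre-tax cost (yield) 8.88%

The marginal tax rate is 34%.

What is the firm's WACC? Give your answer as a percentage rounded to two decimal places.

Total capital V = 1469 + 443 + 530 = 2442.
Equity: weight = 1469/2442 = 0.6016; cost = 8.78%.
Debentures: weight = 443/2442 = 0.1814; after-tax cost = 7.8% × (1 − 34%) = 5.1480%.
Convertible notes (debt portion): weight = 530/2442 = 0.2170; after-tax cost = 8.88% × (1 − 34%) = 5.8608%.
WACC = 0.6016 × 8.7800% + 0.1814 × 5.1480% + 0.2170 × 5.8608% = 7.4876%.

7.49%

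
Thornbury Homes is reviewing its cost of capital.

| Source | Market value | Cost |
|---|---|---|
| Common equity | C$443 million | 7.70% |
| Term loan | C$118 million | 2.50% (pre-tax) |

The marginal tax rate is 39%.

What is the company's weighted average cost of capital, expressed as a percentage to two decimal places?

6.40%

Total capital V = 443 + 118 = 561.
Equity: weight = 443/561 = 0.7897; cost = 7.7%.
Term loan: weight = 118/561 = 0.2103; after-tax cost = 2.5% × (1 − 39%) = 1.5250%.
WACC = 0.7897 × 7.7000% + 0.2103 × 1.5250% = 6.4012%.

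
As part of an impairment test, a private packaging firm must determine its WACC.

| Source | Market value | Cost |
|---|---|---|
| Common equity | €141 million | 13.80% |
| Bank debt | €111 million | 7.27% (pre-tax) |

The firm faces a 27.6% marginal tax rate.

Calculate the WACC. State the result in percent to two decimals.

Total capital V = 141 + 111 = 252.
Equity: weight = 141/252 = 0.5595; cost = 13.8%.
Bank debt: weight = 111/252 = 0.4405; after-tax cost = 7.27% × (1 − 27.6%) = 5.2635%.
WACC = 0.5595 × 13.8000% + 0.4405 × 5.2635% = 10.0399%.

10.04%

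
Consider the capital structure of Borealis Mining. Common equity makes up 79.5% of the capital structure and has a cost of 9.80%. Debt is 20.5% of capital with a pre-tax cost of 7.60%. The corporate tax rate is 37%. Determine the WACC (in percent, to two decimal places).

8.77%

After-tax cost of debt = 7.6% × (1 − 37%) = 4.7880%.
WACC = 0.795 × 9.8000% + 0.205 × 4.7880% = 8.7725%.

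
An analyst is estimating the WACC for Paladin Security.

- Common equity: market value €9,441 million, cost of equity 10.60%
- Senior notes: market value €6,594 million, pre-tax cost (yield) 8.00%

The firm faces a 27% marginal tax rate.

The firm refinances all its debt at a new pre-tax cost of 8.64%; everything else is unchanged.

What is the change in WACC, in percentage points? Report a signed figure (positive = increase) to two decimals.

+0.19 pp

Current WACC:
Total capital V = 9441 + 6594 = 16035.
Equity: weight = 9441/16035 = 0.5888; cost = 10.6%.
Senior notes: weight = 6594/16035 = 0.4112; after-tax cost = 8% × (1 − 27%) = 5.8400%.
WACC = 0.5888 × 10.6000% + 0.4112 × 5.8400% = 8.6426%.
After the change:
Total capital V = 9441 + 6594 = 16035.
Equity: weight = 9441/16035 = 0.5888; cost = 10.6%.
Senior notes: weight = 6594/16035 = 0.4112; after-tax cost = 8.64% × (1 − 27%) = 6.3072%.
WACC = 0.5888 × 10.6000% + 0.4112 × 6.3072% = 8.8347%.
Change in WACC = 8.8347% − 8.6426% = 0.1921 pp.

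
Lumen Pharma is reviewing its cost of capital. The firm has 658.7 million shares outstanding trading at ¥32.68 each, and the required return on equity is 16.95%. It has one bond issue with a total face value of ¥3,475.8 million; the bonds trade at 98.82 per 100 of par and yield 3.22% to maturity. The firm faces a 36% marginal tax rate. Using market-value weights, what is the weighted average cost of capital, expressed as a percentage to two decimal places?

Market value of equity E = 32.68 × 658.7m = 21526.316m. Market value of debt D = 3475.8m × 98.82/100 = 3434.78556m.
Total capital V = 21526.316 + 3434.78556 = 24961.10156.
Equity: weight = 21526.316/24961.10156 = 0.8624; cost = 16.95%.
Bonds outstanding: weight = 3434.78556/24961.10156 = 0.1376; after-tax cost = 3.22% × (1 − 36%) = 2.0608%.
WACC = 0.8624 × 16.9500% + 0.1376 × 2.0608% = 14.9012%.

14.90%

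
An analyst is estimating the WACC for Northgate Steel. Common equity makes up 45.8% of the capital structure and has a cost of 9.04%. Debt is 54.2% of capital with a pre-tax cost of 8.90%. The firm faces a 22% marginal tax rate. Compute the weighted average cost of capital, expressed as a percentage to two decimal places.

After-tax cost of debt = 8.9% × (1 − 22%) = 6.9420%.
WACC = 0.458 × 9.0400% + 0.542 × 6.9420% = 7.9029%.

7.90%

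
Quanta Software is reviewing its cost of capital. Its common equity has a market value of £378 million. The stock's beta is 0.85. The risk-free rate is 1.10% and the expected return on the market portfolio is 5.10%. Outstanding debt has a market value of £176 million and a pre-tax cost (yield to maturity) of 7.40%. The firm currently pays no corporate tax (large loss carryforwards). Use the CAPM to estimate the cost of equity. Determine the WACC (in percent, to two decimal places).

5.42%

Market risk premium = 5.1% − 1.1% = 4.0%.
Cost of equity via CAPM: Re = 1.1% + 0.85 × 4.0% = 4.5000%.
Total capital V = 378 + 176 = 554.
Equity: weight = 378/554 = 0.6823; cost = 4.5%.
Debt: weight = 176/554 = 0.3177; after-tax cost = 7.4% × (1 − 0%) = 7.4000%.
WACC = 0.6823 × 4.5000% + 0.3177 × 7.4000% = 5.4213%.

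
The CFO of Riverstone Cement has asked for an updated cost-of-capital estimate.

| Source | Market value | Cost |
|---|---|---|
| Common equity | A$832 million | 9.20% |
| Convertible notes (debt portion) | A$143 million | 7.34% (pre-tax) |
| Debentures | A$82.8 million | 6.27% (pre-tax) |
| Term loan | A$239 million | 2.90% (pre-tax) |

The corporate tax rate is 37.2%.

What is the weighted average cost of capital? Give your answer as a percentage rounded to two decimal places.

7.00%

Total capital V = 832 + 143 + 82.8 + 239 = 1296.8.
Equity: weight = 832/1296.8 = 0.6416; cost = 9.2%.
Convertible notes (debt portion): weight = 143/1296.8 = 0.1103; after-tax cost = 7.34% × (1 − 37.2%) = 4.6095%.
Debentures: weight = 82.8/1296.8 = 0.0638; after-tax cost = 6.27% × (1 − 37.2%) = 3.9376%.
Term loan: weight = 239/1296.8 = 0.1843; after-tax cost = 2.9% × (1 − 37.2%) = 1.8212%.
WACC = 0.6416 × 9.2000% + 0.1103 × 4.6095% + 0.0638 × 3.9376% + 0.1843 × 1.8212% = 6.9979%.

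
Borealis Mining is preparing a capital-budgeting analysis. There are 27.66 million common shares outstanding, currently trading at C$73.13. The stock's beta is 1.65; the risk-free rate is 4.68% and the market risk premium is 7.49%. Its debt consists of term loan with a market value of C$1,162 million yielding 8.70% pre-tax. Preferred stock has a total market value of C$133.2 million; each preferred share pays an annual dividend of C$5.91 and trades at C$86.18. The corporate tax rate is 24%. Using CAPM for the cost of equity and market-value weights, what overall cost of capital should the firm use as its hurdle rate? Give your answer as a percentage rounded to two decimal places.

12.98%

Cost of equity via CAPM: Re = 4.68% + 1.65 × 7.49% = 17.0385%.
Cost of preferred: Rp = 5.91 / 86.18 = 6.8577%.
Market value of equity E = 73.13 × 27.66m = 2022.7758m.
Total capital V = 2022.7758 + 133.2 + 1162 = 3317.9758.
Equity: weight = 2022.7758/3317.9758 = 0.6096; cost = 17.0385%.
Preferred: weight = 133.2/3317.9758 = 0.0401; cost = 6.8577%.
Term loan: weight = 1162/3317.9758 = 0.3502; after-tax cost = 8.7% × (1 − 24%) = 6.6120%.
WACC = 0.6096 × 17.0385% + 0.0401 × 6.8577% + 0.3502 × 6.6120% = 12.9783%.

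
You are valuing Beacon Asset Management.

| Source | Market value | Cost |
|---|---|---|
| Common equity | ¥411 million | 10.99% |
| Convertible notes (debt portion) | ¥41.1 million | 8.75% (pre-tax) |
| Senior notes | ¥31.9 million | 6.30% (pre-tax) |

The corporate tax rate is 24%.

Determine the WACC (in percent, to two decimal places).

10.21%

Total capital V = 411 + 41.1 + 31.9 = 484.
Equity: weight = 411/484 = 0.8492; cost = 10.99%.
Convertible notes (debt portion): weight = 41.1/484 = 0.0849; after-tax cost = 8.75% × (1 − 24%) = 6.6500%.
Senior notes: weight = 31.9/484 = 0.0659; after-tax cost = 6.3% × (1 − 24%) = 4.7880%.
WACC = 0.8492 × 10.9900% + 0.0849 × 6.6500% + 0.0659 × 4.7880% = 10.2127%.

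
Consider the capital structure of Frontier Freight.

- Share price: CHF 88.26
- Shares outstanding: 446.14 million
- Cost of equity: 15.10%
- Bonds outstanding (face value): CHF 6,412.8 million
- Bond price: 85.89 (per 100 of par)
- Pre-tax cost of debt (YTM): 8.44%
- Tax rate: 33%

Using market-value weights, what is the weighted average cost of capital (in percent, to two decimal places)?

Market value of equity E = 88.26 × 446.14m = 39376.3164m. Market value of debt D = 6412.8m × 85.89/100 = 5507.95392m.
Total capital V = 39376.3164 + 5507.95392 = 44884.27032.
Equity: weight = 39376.3164/44884.27032 = 0.8773; cost = 15.1%.
Bonds outstanding: weight = 5507.95392/44884.27032 = 0.1227; after-tax cost = 8.44% × (1 − 33%) = 5.6548%.
WACC = 0.8773 × 15.1000% + 0.1227 × 5.6548% = 13.9409%.

13.94%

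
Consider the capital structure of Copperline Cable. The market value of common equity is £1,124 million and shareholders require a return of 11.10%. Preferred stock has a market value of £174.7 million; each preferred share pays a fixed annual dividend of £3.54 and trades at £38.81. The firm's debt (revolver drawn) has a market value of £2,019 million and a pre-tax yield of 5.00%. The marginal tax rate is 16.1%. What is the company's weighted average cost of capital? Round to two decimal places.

Cost of preferred: Rp = 3.54 / 38.81 = 9.1214%.
Total capital V = 1124 + 174.7 + 2019 = 3317.7.
Equity: weight = 1124/3317.7 = 0.3388; cost = 11.1%.
Preferred: weight = 174.7/3317.7 = 0.0527; cost = 9.1214%.
Revolver drawn: weight = 2019/3317.7 = 0.6086; after-tax cost = 5% × (1 − 16.1%) = 4.1950%.
WACC = 0.3388 × 11.1000% + 0.0527 × 9.1214% + 0.6086 × 4.1950% = 6.7937%.

6.79%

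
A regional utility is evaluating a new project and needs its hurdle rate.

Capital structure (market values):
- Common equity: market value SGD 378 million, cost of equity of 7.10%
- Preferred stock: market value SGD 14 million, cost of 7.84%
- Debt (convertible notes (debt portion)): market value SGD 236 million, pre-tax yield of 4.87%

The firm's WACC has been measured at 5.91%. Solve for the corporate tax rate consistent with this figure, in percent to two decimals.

Total capital V = 378 + 14 + 236 = 628.
Equity weight = 378/628 = 0.6019.
Preferred weight = 14/628 = 0.0223.
Convertible notes (debt portion) weight = 236/628 = 0.3758.
Equity contribution = 0.6019 × 7.1% = 4.2736%.
Preferred contribution = 0.0223 × 7.84% = 0.1748%.
Debt contribution must be 5.91% − 4.4483% = 1.4617%.
0.3758 × 4.87% × (1 − T) = 1.4617%  ⇒  (1 − T) = 0.7987.
T = 20.1336%.

20.13%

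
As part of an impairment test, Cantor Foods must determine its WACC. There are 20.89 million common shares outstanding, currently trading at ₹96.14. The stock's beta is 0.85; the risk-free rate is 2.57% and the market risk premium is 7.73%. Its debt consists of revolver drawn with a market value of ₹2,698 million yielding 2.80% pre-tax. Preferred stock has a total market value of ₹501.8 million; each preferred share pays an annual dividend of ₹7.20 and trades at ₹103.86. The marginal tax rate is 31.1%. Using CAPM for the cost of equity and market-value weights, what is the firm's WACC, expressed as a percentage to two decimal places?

5.19%

Cost of equity via CAPM: Re = 2.57% + 0.85 × 7.73% = 9.1405%.
Cost of preferred: Rp = 7.2 / 103.86 = 6.9324%.
Market value of equity E = 96.14 × 20.89m = 2008.3646m.
Total capital V = 2008.3646 + 501.8 + 2698 = 5208.1646.
Equity: weight = 2008.3646/5208.1646 = 0.3856; cost = 9.1405%.
Preferred: weight = 501.8/5208.1646 = 0.0963; cost = 6.9324%.
Revolver drawn: weight = 2698/5208.1646 = 0.5180; after-tax cost = 2.8% × (1 − 31.1%) = 1.9292%.
WACC = 0.3856 × 9.1405% + 0.0963 × 6.9324% + 0.5180 × 1.9292% = 5.1921%.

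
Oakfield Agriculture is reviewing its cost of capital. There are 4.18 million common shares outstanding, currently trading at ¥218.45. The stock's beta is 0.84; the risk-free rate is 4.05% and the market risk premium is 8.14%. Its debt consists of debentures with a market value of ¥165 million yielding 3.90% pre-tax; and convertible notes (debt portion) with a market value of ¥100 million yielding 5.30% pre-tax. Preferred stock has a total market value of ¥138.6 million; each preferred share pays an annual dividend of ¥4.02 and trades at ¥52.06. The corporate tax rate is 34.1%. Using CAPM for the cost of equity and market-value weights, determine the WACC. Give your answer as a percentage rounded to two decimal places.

8.95%

Cost of equity via CAPM: Re = 4.05% + 0.84 × 8.14% = 10.8876%.
Cost of preferred: Rp = 4.02 / 52.06 = 7.7219%.
Market value of equity E = 218.45 × 4.18m = 913.121m.
Total capital V = 913.121 + 138.6 + 165 + 100 = 1316.721.
Equity: weight = 913.121/1316.721 = 0.6935; cost = 10.8876%.
Preferred: weight = 138.6/1316.721 = 0.1053; cost = 7.7219%.
Debentures: weight = 165/1316.721 = 0.1253; after-tax cost = 3.9% × (1 − 34.1%) = 2.5701%.
Convertible notes (debt portion): weight = 100/1316.721 = 0.0759; after-tax cost = 5.3% × (1 − 34.1%) = 3.4927%.
WACC = 0.6935 × 10.8876% + 0.1053 × 7.7219% + 0.1253 × 2.5701% + 0.0759 × 3.4927% = 8.9505%.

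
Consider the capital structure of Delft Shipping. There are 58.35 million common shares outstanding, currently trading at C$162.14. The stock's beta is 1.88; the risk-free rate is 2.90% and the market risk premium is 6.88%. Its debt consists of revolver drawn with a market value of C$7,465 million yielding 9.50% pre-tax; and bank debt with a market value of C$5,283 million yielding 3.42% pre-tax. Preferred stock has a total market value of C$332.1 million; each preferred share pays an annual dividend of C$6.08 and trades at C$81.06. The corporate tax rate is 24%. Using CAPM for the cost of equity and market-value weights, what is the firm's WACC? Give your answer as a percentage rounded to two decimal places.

Cost of equity via CAPM: Re = 2.9% + 1.88 × 6.88% = 15.8344%.
Cost of preferred: Rp = 6.08 / 81.06 = 7.5006%.
Market value of equity E = 162.14 × 58.35m = 9460.869m.
Total capital V = 9460.869 + 332.1 + 7465 + 5283 = 22540.969.
Equity: weight = 9460.869/22540.969 = 0.4197; cost = 15.8344%.
Preferred: weight = 332.1/22540.969 = 0.0147; cost = 7.5006%.
Revolver drawn: weight = 7465/22540.969 = 0.3312; after-tax cost = 9.5% × (1 − 24%) = 7.2200%.
Bank debt: weight = 5283/22540.969 = 0.2344; after-tax cost = 3.42% × (1 − 24%) = 2.5992%.
WACC = 0.4197 × 15.8344% + 0.0147 × 7.5006% + 0.3312 × 7.2200% + 0.2344 × 2.5992% = 9.7568%.

9.76%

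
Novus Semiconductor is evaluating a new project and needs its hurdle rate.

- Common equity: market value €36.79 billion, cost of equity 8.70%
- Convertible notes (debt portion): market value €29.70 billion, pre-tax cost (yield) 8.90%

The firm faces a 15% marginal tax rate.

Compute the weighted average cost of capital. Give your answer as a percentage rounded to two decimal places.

Total capital V = 36.79 + 29.7 = 66.49.
Equity: weight = 36.79/66.49 = 0.5533; cost = 8.7%.
Convertible notes (debt portion): weight = 29.7/66.49 = 0.4467; after-tax cost = 8.9% × (1 − 15%) = 7.5650%.
WACC = 0.5533 × 8.7000% + 0.4467 × 7.5650% = 8.1930%.

8.19%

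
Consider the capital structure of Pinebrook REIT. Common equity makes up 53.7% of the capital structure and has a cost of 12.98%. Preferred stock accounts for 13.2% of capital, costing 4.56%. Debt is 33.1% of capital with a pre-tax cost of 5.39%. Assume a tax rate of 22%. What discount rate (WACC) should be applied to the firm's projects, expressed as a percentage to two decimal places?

8.96%

After-tax cost of debt = 5.39% × (1 − 22%) = 4.2042%.
WACC = 0.537 × 12.9800% + 0.132 × 4.5600% + 0.331 × 4.2042% = 8.9638%.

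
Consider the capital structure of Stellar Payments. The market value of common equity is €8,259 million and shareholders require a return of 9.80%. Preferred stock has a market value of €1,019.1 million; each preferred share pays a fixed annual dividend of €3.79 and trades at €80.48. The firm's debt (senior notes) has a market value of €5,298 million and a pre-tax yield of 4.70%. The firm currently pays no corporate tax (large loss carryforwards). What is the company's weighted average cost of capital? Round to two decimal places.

7.59%

Cost of preferred: Rp = 3.79 / 80.48 = 4.7092%.
Total capital V = 8259 + 1019.1 + 5298 = 14576.1.
Equity: weight = 8259/14576.1 = 0.5666; cost = 9.8%.
Preferred: weight = 1019.1/14576.1 = 0.0699; cost = 4.7092%.
Senior notes: weight = 5298/14576.1 = 0.3635; after-tax cost = 4.7% × (1 − 0%) = 4.7000%.
WACC = 0.5666 × 9.8000% + 0.0699 × 4.7092% + 0.3635 × 4.7000% = 7.5904%.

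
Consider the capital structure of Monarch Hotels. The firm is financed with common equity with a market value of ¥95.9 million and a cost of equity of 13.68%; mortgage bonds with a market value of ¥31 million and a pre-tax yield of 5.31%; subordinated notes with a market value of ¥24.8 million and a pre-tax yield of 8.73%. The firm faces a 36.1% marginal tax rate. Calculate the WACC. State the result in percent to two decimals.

10.25%

Total capital V = 95.9 + 31 + 24.8 = 151.7.
Equity: weight = 95.9/151.7 = 0.6322; cost = 13.68%.
Mortgage bonds: weight = 31/151.7 = 0.2044; after-tax cost = 5.31% × (1 − 36.1%) = 3.3931%.
Subordinated notes: weight = 24.8/151.7 = 0.1635; after-tax cost = 8.73% × (1 − 36.1%) = 5.5785%.
WACC = 0.6322 × 13.6800% + 0.2044 × 3.3931% + 0.1635 × 5.5785% = 10.2534%.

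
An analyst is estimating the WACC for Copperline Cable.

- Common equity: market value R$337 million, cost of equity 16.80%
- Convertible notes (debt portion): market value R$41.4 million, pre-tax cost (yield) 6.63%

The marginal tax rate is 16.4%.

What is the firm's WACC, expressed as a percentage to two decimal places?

Total capital V = 337 + 41.4 = 378.4.
Equity: weight = 337/378.4 = 0.8906; cost = 16.8%.
Convertible notes (debt portion): weight = 41.4/378.4 = 0.1094; after-tax cost = 6.63% × (1 − 16.4%) = 5.5427%.
WACC = 0.8906 × 16.8000% + 0.1094 × 5.5427% = 15.5684%.

15.57%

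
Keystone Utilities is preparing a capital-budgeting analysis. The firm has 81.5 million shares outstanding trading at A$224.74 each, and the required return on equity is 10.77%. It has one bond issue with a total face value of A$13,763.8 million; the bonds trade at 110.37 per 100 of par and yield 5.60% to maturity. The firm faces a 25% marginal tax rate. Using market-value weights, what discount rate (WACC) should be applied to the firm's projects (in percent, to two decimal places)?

7.79%

Market value of equity E = 224.74 × 81.5m = 18316.31m. Market value of debt D = 13763.8m × 110.37/100 = 15191.10606m.
Total capital V = 18316.31 + 15191.10606 = 33507.41606.
Equity: weight = 18316.31/33507.41606 = 0.5466; cost = 10.77%.
Bonds outstanding: weight = 15191.10606/33507.41606 = 0.4534; after-tax cost = 5.6% × (1 − 25%) = 4.2000%.
WACC = 0.5466 × 10.7700% + 0.4534 × 4.2000% = 7.7914%.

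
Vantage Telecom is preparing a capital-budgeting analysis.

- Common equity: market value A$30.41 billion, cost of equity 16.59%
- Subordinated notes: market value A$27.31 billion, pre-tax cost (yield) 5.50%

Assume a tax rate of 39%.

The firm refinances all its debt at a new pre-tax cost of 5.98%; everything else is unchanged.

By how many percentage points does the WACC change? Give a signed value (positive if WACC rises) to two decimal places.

Current WACC:
Total capital V = 30.41 + 27.31 = 57.72.
Equity: weight = 30.41/57.72 = 0.5269; cost = 16.59%.
Subordinated notes: weight = 27.31/57.72 = 0.4731; after-tax cost = 5.5% × (1 − 39%) = 3.3550%.
WACC = 0.5269 × 16.5900% + 0.4731 × 3.3550% = 10.3279%.
After the change:
Total capital V = 30.41 + 27.31 = 57.72.
Equity: weight = 30.41/57.72 = 0.5269; cost = 16.59%.
Subordinated notes: weight = 27.31/57.72 = 0.4731; after-tax cost = 5.98% × (1 − 39%) = 3.6478%.
WACC = 0.5269 × 16.5900% + 0.4731 × 3.6478% = 10.4664%.
Change in WACC = 10.4664% − 10.3279% = 0.1385 pp.

+0.14 pp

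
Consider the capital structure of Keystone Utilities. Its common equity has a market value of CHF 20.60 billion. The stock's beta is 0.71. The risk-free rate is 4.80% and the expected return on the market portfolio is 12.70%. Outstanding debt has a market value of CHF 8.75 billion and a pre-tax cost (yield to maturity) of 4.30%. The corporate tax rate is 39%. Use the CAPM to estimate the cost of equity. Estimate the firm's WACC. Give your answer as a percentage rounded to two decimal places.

8.09%

Market risk premium = 12.7% − 4.8% = 7.9%.
Cost of equity via CAPM: Re = 4.8% + 0.71 × 7.9% = 10.4090%.
Total capital V = 20.6 + 8.75 = 29.35.
Equity: weight = 20.6/29.35 = 0.7019; cost = 10.409%.
Debt: weight = 8.75/29.35 = 0.2981; after-tax cost = 4.3% × (1 − 39%) = 2.6230%.
WACC = 0.7019 × 10.4090% + 0.2981 × 2.6230% = 8.0878%.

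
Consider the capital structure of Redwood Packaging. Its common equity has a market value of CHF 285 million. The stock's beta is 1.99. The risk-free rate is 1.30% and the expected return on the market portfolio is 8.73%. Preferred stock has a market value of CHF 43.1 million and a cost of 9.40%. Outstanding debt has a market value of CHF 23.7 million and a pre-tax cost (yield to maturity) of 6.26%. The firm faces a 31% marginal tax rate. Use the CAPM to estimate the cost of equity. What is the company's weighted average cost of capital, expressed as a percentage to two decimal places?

14.47%

Market risk premium = 8.73% − 1.3% = 7.43%.
Cost of equity via CAPM: Re = 1.3% + 1.99 × 7.43% = 16.0857%.
Total capital V = 285 + 43.1 + 23.7 = 351.8.
Equity: weight = 285/351.8 = 0.8101; cost = 16.0857%.
Preferred: weight = 43.1/351.8 = 0.1225; cost = 9.4%.
Debt: weight = 23.7/351.8 = 0.0674; after-tax cost = 6.26% × (1 − 31%) = 4.3194%.
WACC = 0.8101 × 16.0857% + 0.1225 × 9.4000% + 0.0674 × 4.3194% = 14.4739%.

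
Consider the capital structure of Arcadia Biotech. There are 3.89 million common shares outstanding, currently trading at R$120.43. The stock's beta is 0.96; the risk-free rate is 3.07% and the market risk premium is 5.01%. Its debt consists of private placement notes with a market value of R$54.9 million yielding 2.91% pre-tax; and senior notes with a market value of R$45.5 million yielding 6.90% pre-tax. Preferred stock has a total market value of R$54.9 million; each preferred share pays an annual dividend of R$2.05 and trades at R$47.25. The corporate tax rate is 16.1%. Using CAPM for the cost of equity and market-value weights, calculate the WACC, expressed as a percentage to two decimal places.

Cost of equity via CAPM: Re = 3.07% + 0.96 × 5.01% = 7.8796%.
Cost of preferred: Rp = 2.05 / 47.25 = 4.3386%.
Market value of equity E = 120.43 × 3.89m = 468.4727m.
Total capital V = 468.4727 + 54.9 + 54.9 + 45.5 = 623.7727.
Equity: weight = 468.4727/623.7727 = 0.7510; cost = 7.8796%.
Preferred: weight = 54.9/623.7727 = 0.0880; cost = 4.3386%.
Private placement notes: weight = 54.9/623.7727 = 0.0880; after-tax cost = 2.91% × (1 − 16.1%) = 2.4415%.
Senior notes: weight = 45.5/623.7727 = 0.0729; after-tax cost = 6.9% × (1 − 16.1%) = 5.7891%.
WACC = 0.7510 × 7.8796% + 0.0880 × 4.3386% + 0.0880 × 2.4415% + 0.0729 × 5.7891% = 6.9368%.

6.94%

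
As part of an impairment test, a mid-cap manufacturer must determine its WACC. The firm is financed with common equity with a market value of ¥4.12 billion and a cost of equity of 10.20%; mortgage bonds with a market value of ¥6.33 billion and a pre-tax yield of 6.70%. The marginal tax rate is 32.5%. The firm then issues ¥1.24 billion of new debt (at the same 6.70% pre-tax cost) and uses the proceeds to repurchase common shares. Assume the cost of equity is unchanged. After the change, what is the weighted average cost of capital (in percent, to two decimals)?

6.09%

After the change:
Total capital V = 2.88 + 7.57 = 10.45.
Equity: weight = 2.88/10.45 = 0.2756; cost = 10.2%.
Mortgage bonds: weight = 7.57/10.45 = 0.7244; after-tax cost = 6.7% × (1 − 32.5%) = 4.5225%.
WACC = 0.2756 × 10.2000% + 0.7244 × 4.5225% = 6.0872%.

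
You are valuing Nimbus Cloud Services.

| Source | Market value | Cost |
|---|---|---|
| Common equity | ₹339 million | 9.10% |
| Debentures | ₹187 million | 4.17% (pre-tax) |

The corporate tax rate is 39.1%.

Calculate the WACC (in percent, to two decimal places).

Total capital V = 339 + 187 = 526.
Equity: weight = 339/526 = 0.6445; cost = 9.1%.
Debentures: weight = 187/526 = 0.3555; after-tax cost = 4.17% × (1 − 39.1%) = 2.5395%.
WACC = 0.6445 × 9.1000% + 0.3555 × 2.5395% = 6.7677%.

6.77%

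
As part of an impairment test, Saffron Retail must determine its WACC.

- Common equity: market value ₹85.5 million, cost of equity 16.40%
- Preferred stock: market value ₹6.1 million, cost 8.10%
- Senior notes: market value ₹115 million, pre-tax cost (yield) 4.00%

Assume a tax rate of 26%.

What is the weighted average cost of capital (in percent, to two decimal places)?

Total capital V = 85.5 + 6.1 + 115 = 206.6.
Equity: weight = 85.5/206.6 = 0.4138; cost = 16.4%.
Preferred: weight = 6.1/206.6 = 0.0295; cost = 8.1%.
Senior notes: weight = 115/206.6 = 0.5566; after-tax cost = 4% × (1 − 26%) = 2.9600%.
WACC = 0.4138 × 16.4000% + 0.0295 × 8.1000% + 0.5566 × 2.9600% = 8.6738%.

8.67%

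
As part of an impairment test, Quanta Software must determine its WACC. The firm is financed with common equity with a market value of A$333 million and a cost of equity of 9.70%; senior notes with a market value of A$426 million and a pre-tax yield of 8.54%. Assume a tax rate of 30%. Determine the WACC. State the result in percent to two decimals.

7.61%

Total capital V = 333 + 426 = 759.
Equity: weight = 333/759 = 0.4387; cost = 9.7%.
Senior notes: weight = 426/759 = 0.5613; after-tax cost = 8.54% × (1 − 30%) = 5.9780%.
WACC = 0.4387 × 9.7000% + 0.5613 × 5.9780% = 7.6110%.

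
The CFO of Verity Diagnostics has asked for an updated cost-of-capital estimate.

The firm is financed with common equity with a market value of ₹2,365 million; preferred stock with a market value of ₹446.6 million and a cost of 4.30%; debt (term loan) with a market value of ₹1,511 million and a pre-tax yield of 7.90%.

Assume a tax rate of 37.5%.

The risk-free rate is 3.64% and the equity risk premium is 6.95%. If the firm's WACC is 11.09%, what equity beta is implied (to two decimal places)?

Total capital V = 2365 + 446.6 + 1511 = 4322.6.
Equity weight = 2365/4322.6 = 0.5471.
Preferred weight = 446.6/4322.6 = 0.1033.
Term loan weight = 1511/4322.6 = 0.3496.
Debt contribution = 0.3496 × 7.9% × (1 − 37.5%) = 1.7259%.
Preferred contribution = 0.1033 × 4.3% = 0.4443%.
Required equity contribution = 11.09% − 2.1702% = 8.9198%  ⇒  Re = 16.3030%.
CAPM: 16.3030% = 3.64% + β × 6.95%  ⇒  β = 1.8220.

1.82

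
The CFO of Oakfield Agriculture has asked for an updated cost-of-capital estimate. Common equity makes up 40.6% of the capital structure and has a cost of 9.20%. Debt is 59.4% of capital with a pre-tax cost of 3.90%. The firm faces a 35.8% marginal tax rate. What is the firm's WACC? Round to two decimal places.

After-tax cost of debt = 3.9% × (1 − 35.8%) = 2.5038%.
WACC = 0.406 × 9.2000% + 0.594 × 2.5038% = 5.2225%.

5.22%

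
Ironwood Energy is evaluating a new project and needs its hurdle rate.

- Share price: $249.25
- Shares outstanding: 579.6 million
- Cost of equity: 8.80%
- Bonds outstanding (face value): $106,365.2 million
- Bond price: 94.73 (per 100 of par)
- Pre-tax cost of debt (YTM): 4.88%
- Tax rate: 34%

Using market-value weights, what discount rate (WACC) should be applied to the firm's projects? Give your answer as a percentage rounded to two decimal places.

6.51%

Market value of equity E = 249.25 × 579.6m = 144465.3m. Market value of debt D = 106365.2m × 94.73/100 = 100759.75396m.
Total capital V = 144465.3 + 100759.75396 = 245225.05396.
Equity: weight = 144465.3/245225.05396 = 0.5891; cost = 8.8%.
Bonds outstanding: weight = 100759.75396/245225.05396 = 0.4109; after-tax cost = 4.88% × (1 − 34%) = 3.2208%.
WACC = 0.5891 × 8.8000% + 0.4109 × 3.2208% = 6.5076%.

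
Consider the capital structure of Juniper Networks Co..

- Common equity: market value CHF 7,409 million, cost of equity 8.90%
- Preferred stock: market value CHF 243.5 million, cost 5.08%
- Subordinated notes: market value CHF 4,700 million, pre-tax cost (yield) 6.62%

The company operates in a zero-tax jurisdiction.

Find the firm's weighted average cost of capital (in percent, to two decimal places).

Total capital V = 7409 + 243.5 + 4700 = 12352.5.
Equity: weight = 7409/12352.5 = 0.5998; cost = 8.9%.
Preferred: weight = 243.5/12352.5 = 0.0197; cost = 5.08%.
Subordinated notes: weight = 4700/12352.5 = 0.3805; after-tax cost = 6.62% × (1 − 0%) = 6.6200%.
WACC = 0.5998 × 8.9000% + 0.0197 × 5.0800% + 0.3805 × 6.6200% = 7.9572%.

7.96%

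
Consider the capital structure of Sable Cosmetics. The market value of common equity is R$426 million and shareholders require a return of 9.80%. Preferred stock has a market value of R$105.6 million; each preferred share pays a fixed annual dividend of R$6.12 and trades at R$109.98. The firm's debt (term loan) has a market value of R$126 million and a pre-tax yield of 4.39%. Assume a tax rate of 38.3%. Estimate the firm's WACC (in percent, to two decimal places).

Cost of preferred: Rp = 6.12 / 109.98 = 5.5646%.
Total capital V = 426 + 105.6 + 126 = 657.6.
Equity: weight = 426/657.6 = 0.6478; cost = 9.8%.
Preferred: weight = 105.6/657.6 = 0.1606; cost = 5.5646%.
Term loan: weight = 126/657.6 = 0.1916; after-tax cost = 4.39% × (1 − 38.3%) = 2.7086%.
WACC = 0.6478 × 9.8000% + 0.1606 × 5.5646% + 0.1916 × 2.7086% = 7.7611%.

7.76%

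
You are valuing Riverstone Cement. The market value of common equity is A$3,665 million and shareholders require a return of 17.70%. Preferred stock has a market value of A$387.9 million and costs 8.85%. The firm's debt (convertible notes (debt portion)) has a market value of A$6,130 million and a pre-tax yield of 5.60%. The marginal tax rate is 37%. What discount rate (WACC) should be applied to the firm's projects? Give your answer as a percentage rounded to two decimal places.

Total capital V = 3665 + 387.9 + 6130 = 10182.9.
Equity: weight = 3665/10182.9 = 0.3599; cost = 17.7%.
Preferred: weight = 387.9/10182.9 = 0.0381; cost = 8.85%.
Convertible notes (debt portion): weight = 6130/10182.9 = 0.6020; after-tax cost = 5.6% × (1 − 37%) = 3.5280%.
WACC = 0.3599 × 17.7000% + 0.0381 × 8.8500% + 0.6020 × 3.5280% = 8.8315%.

8.83%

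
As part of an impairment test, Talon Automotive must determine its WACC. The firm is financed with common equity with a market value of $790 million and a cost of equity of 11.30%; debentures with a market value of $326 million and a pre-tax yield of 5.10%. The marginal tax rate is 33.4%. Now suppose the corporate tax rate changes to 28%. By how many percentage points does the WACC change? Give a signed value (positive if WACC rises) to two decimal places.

+0.08 pp

Current WACC:
Total capital V = 790 + 326 = 1116.
Equity: weight = 790/1116 = 0.7079; cost = 11.3%.
Debentures: weight = 326/1116 = 0.2921; after-tax cost = 5.1% × (1 − 33.4%) = 3.3966%.
WACC = 0.7079 × 11.3000% + 0.2921 × 3.3966% = 8.9913%.
After the change:
Total capital V = 790 + 326 = 1116.
Equity: weight = 790/1116 = 0.7079; cost = 11.3%.
Debentures: weight = 326/1116 = 0.2921; after-tax cost = 5.1% × (1 − 28%) = 3.6720%.
WACC = 0.7079 × 11.3000% + 0.2921 × 3.6720% = 9.0717%.
Change in WACC = 9.0717% − 8.9913% = 0.0804 pp.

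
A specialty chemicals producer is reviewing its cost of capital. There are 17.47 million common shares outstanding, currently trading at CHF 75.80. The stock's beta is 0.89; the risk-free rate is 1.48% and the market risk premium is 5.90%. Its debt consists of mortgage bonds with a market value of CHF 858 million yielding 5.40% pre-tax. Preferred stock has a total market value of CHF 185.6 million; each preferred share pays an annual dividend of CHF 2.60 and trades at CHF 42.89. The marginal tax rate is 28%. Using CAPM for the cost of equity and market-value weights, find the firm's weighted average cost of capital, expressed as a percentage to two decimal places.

Cost of equity via CAPM: Re = 1.48% + 0.89 × 5.9% = 6.7310%.
Cost of preferred: Rp = 2.6 / 42.89 = 6.0620%.
Market value of equity E = 75.8 × 17.47m = 1324.226m.
Total capital V = 1324.226 + 185.6 + 858 = 2367.826.
Equity: weight = 1324.226/2367.826 = 0.5593; cost = 6.731%.
Preferred: weight = 185.6/2367.826 = 0.0784; cost = 6.062%.
Mortgage bonds: weight = 858/2367.826 = 0.3624; after-tax cost = 5.4% × (1 − 28%) = 3.8880%.
WACC = 0.5593 × 6.7310% + 0.0784 × 6.0620% + 0.3624 × 3.8880% = 5.6484%.

5.65%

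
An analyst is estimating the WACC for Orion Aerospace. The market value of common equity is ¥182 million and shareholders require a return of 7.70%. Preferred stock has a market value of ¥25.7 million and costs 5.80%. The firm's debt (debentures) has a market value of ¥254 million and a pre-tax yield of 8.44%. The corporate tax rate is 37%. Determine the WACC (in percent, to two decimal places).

Total capital V = 182 + 25.7 + 254 = 461.7.
Equity: weight = 182/461.7 = 0.3942; cost = 7.7%.
Preferred: weight = 25.7/461.7 = 0.0557; cost = 5.8%.
Debentures: weight = 254/461.7 = 0.5501; after-tax cost = 8.44% × (1 − 37%) = 5.3172%.
WACC = 0.3942 × 7.7000% + 0.0557 × 5.8000% + 0.5501 × 5.3172% = 6.2834%.

6.28%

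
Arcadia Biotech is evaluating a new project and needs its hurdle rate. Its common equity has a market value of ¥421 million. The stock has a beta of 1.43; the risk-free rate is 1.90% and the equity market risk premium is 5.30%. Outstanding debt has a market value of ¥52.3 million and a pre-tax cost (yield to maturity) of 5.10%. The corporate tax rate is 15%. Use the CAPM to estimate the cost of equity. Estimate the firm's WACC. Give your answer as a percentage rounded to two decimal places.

8.91%

Cost of equity via CAPM: Re = 1.9% + 1.43 × 5.3% = 9.4790%.
Total capital V = 421 + 52.3 = 473.3.
Equity: weight = 421/473.3 = 0.8895; cost = 9.479%.
Debt: weight = 52.3/473.3 = 0.1105; after-tax cost = 5.1% × (1 − 15%) = 4.3350%.
WACC = 0.8895 × 9.4790% + 0.1105 × 4.3350% = 8.9106%.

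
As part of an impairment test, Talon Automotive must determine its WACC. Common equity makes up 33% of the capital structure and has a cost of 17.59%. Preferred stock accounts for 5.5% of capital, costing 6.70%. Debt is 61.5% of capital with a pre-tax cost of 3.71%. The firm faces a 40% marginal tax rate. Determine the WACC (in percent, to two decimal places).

After-tax cost of debt = 3.71% × (1 − 40%) = 2.2260%.
WACC = 0.330 × 17.5900% + 0.055 × 6.7000% + 0.615 × 2.2260% = 7.5422%.

7.54%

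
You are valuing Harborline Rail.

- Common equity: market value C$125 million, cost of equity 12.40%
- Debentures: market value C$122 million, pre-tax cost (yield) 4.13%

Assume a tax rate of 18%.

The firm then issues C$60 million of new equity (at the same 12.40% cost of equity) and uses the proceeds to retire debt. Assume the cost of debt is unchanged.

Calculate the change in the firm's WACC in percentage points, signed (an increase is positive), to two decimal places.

Current WACC:
Total capital V = 125 + 122 = 247.
Equity: weight = 125/247 = 0.5061; cost = 12.4%.
Debentures: weight = 122/247 = 0.4939; after-tax cost = 4.13% × (1 − 18%) = 3.3866%.
WACC = 0.5061 × 12.4000% + 0.4939 × 3.3866% = 7.9480%.
After the change:
Total capital V = 185 + 62 = 247.
Equity: weight = 185/247 = 0.7490; cost = 12.4%.
Debentures: weight = 62/247 = 0.2510; after-tax cost = 4.13% × (1 − 18%) = 3.3866%.
WACC = 0.7490 × 12.4000% + 0.2510 × 3.3866% = 10.1375%.
Change in WACC = 10.1375% − 7.9480% = 2.1895 pp.

+2.19 pp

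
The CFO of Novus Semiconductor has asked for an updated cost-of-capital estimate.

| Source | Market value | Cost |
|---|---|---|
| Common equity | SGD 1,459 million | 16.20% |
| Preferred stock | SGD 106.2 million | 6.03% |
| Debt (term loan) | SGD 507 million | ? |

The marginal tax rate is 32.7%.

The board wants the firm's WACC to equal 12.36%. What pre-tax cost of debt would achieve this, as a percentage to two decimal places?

Total capital V = 1459 + 106.2 + 507 = 2072.2.
Equity weight = 1459/2072.2 = 0.7041.
Preferred weight = 106.2/2072.2 = 0.0512.
Term loan weight = 507/2072.2 = 0.2447.
Equity contribution = 0.7041 × 16.2% = 11.4061%.
Preferred contribution = 0.0512 × 6.03% = 0.3090%.
Remaining for debt = 12.36% − 11.7152% = 0.6448%.
Rd × (1 − 32.7%) × 0.2447 = 0.6448%  ⇒  Rd = 3.9161%.

3.92%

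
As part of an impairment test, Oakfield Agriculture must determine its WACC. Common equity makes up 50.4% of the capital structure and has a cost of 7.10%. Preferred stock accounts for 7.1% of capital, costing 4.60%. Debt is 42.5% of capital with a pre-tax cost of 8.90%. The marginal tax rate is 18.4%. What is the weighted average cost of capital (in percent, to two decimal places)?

After-tax cost of debt = 8.9% × (1 − 18.4%) = 7.2624%.
WACC = 0.504 × 7.1000% + 0.071 × 4.6000% + 0.425 × 7.2624% = 6.9915%.

6.99%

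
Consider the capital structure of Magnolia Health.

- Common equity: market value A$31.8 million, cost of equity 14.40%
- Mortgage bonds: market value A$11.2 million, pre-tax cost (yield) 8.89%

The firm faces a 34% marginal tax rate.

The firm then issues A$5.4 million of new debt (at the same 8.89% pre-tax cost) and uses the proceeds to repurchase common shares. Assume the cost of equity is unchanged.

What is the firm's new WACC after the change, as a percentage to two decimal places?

After the change:
Total capital V = 26.4 + 16.6 = 43.
Equity: weight = 26.4/43 = 0.6140; cost = 14.4%.
Mortgage bonds: weight = 16.6/43 = 0.3860; after-tax cost = 8.89% × (1 − 34%) = 5.8674%.
WACC = 0.6140 × 14.4000% + 0.3860 × 5.8674% = 11.1060%.

11.11%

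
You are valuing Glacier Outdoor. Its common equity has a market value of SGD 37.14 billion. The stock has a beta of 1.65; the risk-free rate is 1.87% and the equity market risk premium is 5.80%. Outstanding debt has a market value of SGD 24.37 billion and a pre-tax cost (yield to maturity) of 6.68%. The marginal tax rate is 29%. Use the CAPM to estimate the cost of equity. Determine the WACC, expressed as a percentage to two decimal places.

8.79%

Cost of equity via CAPM: Re = 1.87% + 1.65 × 5.8% = 11.4400%.
Total capital V = 37.14 + 24.37 = 61.51.
Equity: weight = 37.14/61.51 = 0.6038; cost = 11.44%.
Debt: weight = 24.37/61.51 = 0.3962; after-tax cost = 6.68% × (1 − 29%) = 4.7428%.
WACC = 0.6038 × 11.4400% + 0.3962 × 4.7428% = 8.7866%.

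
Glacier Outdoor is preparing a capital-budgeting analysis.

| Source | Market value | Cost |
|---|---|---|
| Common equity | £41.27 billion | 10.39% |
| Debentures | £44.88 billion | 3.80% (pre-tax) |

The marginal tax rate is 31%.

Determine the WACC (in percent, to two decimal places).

6.34%

Total capital V = 41.27 + 44.88 = 86.15.
Equity: weight = 41.27/86.15 = 0.4790; cost = 10.39%.
Debentures: weight = 44.88/86.15 = 0.5210; after-tax cost = 3.8% × (1 − 31%) = 2.6220%.
WACC = 0.4790 × 10.3900% + 0.5210 × 2.6220% = 6.3432%.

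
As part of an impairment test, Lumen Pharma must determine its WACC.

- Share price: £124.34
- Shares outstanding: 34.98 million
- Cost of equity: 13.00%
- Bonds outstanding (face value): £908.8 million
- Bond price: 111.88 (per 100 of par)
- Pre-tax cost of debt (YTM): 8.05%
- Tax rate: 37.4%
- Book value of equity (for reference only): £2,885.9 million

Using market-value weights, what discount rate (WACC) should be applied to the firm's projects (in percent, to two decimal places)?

Market value of equity E = 124.34 × 34.98m = 4349.4132m. Market value of debt D = 908.8m × 111.88/100 = 1016.76544m.
Total capital V = 4349.4132 + 1016.76544 = 5366.17864.
Equity: weight = 4349.4132/5366.17864 = 0.8105; cost = 13%.
Bonds outstanding: weight = 1016.76544/5366.17864 = 0.1895; after-tax cost = 8.05% × (1 − 37.4%) = 5.0393%.
WACC = 0.8105 × 13.0000% + 0.1895 × 5.0393% = 11.4916%.

11.49%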